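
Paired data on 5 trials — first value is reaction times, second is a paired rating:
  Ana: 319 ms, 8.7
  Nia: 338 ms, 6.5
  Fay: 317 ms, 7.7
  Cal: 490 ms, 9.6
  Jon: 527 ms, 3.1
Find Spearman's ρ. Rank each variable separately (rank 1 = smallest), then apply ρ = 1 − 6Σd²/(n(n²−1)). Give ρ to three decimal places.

-0.300

Ranks of variable 1: 2, 3, 1, 4, 5
Ranks of variable 2: 4, 2, 3, 5, 1
d = r₁ − r₂: -2, 1, -2, -1, 4
d²: 4, 1, 4, 1, 16; Σd² = 26
ρ = 1 − 6·26/(5·24) = 1 − 156/120 = -0.300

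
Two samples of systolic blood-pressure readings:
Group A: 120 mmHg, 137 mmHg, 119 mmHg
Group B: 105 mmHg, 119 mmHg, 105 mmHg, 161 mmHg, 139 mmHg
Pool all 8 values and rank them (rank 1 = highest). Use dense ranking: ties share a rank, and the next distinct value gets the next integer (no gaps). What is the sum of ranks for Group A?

Sorted (descending): 161, 139, 137, 120, 119, 119, 105, 105
The 2 values of 119 share dense rank 5.
The 2 values of 105 share dense rank 6.
Remaining distinct values take the next consecutive integers.
Group A values → pooled ranks: 120→4, 137→3, 119→5
Rank sum = 4 + 3 + 5 = 12

12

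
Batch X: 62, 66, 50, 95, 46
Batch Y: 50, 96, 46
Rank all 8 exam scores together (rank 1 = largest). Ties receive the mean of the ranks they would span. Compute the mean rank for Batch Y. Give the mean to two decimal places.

Sorted (descending): 96, 95, 66, 62, 50, 50, 46, 46
The 2 values of 50 occupy positions 5–6 → average rank (5+6)/2 = 5.5.
The 2 values of 46 occupy positions 7–8 → average rank (7+8)/2 = 7.5.
Batch Y values → pooled ranks: 50→5.5, 96→1, 46→7.5
Mean rank = (5.5 + 1 + 7.5) / 3 = 4.67

4.67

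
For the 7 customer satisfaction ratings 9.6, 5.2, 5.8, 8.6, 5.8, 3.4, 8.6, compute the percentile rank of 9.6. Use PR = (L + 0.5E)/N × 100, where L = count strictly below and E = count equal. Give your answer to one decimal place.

N = 7.
Strictly below 9.6: 6. Equal to 9.6: 1.
PR = (6 + 0.5·1)/7 × 100 = 92.9

92.9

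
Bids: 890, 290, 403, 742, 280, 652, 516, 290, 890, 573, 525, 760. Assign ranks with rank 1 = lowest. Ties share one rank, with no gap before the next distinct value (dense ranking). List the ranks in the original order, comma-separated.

10, 2, 3, 8, 1, 7, 4, 2, 10, 6, 5, 9

Sorted (ascending): 280, 290, 290, 403, 516, 525, 573, 652, 742, 760, 890, 890
The 2 values of 290 share dense rank 2.
The 2 values of 890 share dense rank 10.
Remaining distinct values take the next consecutive integers.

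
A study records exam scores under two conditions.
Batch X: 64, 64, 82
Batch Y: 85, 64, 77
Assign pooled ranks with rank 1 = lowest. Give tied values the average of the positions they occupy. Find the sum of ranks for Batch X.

Sorted (ascending): 64, 64, 64, 77, 82, 85
The 3 values of 64 occupy positions 1–3 → average rank 2.
Batch X values → pooled ranks: 64→2, 64→2, 82→5
Rank sum = 2 + 2 + 5 = 9

9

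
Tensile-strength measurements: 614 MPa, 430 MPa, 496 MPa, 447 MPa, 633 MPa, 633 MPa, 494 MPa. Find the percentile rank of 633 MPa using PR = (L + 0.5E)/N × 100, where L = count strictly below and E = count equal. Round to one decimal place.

85.7

N = 7.
Strictly below 633: 5. Equal to 633: 2.
PR = (5 + 0.5·2)/7 × 100 = 85.7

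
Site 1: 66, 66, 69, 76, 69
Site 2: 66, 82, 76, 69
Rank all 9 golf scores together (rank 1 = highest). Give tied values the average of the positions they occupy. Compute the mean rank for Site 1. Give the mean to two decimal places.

Sorted (descending): 82, 76, 76, 69, 69, 69, 66, 66, 66
The 2 values of 76 occupy positions 2–3 → average rank (2+3)/2 = 2.5.
The 3 values of 69 occupy positions 4–6 → average rank 5.
The 3 values of 66 occupy positions 7–9 → average rank 8.
Site 1 values → pooled ranks: 66→8, 66→8, 69→5, 76→2.5, 69→5
Mean rank = (8 + 8 + 5 + 2.5 + 5) / 5 = 5.70

5.70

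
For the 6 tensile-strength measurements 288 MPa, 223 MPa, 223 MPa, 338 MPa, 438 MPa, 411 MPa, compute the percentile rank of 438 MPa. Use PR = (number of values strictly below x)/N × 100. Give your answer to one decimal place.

N = 6.
Strictly below 438: 5. Equal to 438: 1.
PR = 5/6 × 100 = 83.3

83.3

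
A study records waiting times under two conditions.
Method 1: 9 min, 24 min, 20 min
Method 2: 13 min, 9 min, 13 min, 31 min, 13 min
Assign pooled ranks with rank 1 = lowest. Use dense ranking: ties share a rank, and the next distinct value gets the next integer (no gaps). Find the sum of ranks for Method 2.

Sorted (ascending): 9, 9, 13, 13, 13, 20, 24, 31
The 2 values of 9 share dense rank 1.
The 3 values of 13 share dense rank 2.
Remaining distinct values take the next consecutive integers.
Method 2 values → pooled ranks: 13→2, 9→1, 13→2, 31→5, 13→2
Rank sum = 2 + 1 + 2 + 5 + 2 = 12

12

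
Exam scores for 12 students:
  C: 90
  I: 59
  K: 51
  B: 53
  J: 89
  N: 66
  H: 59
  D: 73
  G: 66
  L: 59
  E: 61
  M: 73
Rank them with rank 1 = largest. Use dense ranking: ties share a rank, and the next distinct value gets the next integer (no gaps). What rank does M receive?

3

Sorted (descending): 90, 89, 73, 73, 66, 66, 61, 59, 59, 59, 53, 51
The 2 values of 73 share dense rank 3.
The 2 values of 66 share dense rank 4.
The 3 values of 59 share dense rank 6.
Remaining distinct values take the next consecutive integers.
M has value 73 → rank 3.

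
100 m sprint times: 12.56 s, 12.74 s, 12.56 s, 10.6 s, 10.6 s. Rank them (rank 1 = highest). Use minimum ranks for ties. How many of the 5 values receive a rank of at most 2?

Sorted (descending): 12.74, 12.56, 12.56, 10.6, 10.6
The 2 values of 12.56 occupy positions 2–3 → each gets rank 2.
The 2 values of 10.6 occupy positions 4–5 → each gets rank 4.
Ranks ≤ 2: {1, 2, 2} → 3 values.

3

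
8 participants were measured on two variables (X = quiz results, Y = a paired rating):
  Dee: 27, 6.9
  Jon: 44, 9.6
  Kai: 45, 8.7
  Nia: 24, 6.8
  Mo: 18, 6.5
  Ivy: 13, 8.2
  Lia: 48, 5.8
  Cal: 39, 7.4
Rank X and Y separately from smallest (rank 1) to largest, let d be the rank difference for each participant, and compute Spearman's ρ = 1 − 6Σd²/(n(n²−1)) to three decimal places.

0.071

Ranks of variable 1: 4, 6, 7, 3, 2, 1, 8, 5
Ranks of variable 2: 4, 8, 7, 3, 2, 6, 1, 5
d = r₁ − r₂: 0, -2, 0, 0, 0, -5, 7, 0
d²: 0, 4, 0, 0, 0, 25, 49, 0; Σd² = 78
ρ = 1 − 6·78/(8·63) = 1 − 468/504 = 0.071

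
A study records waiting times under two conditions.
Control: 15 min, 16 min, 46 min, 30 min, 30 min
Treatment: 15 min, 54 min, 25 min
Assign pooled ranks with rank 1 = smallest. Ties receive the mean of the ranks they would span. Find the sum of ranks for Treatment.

13.5

Sorted (ascending): 15, 15, 16, 25, 30, 30, 46, 54
The 2 values of 15 occupy positions 1–2 → average rank (1+2)/2 = 1.5.
The 2 values of 30 occupy positions 5–6 → average rank (5+6)/2 = 5.5.
Treatment values → pooled ranks: 15→1.5, 54→8, 25→4
Rank sum = 1.5 + 8 + 4 = 13.5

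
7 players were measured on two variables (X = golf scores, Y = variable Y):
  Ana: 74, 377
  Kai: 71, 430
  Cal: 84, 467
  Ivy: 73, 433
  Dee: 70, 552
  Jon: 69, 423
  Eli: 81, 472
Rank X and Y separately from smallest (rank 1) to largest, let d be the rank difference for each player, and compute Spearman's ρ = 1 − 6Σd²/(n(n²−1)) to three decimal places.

Ranks of variable 1: 5, 3, 7, 4, 2, 1, 6
Ranks of variable 2: 1, 3, 5, 4, 7, 2, 6
d = r₁ − r₂: 4, 0, 2, 0, -5, -1, 0
d²: 16, 0, 4, 0, 25, 1, 0; Σd² = 46
ρ = 1 − 6·46/(7·48) = 1 − 276/336 = 0.179

0.179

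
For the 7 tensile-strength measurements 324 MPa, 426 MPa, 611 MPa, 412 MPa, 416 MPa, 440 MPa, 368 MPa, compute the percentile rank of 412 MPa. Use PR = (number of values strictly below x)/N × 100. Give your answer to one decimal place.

28.6

N = 7.
Strictly below 412: 2. Equal to 412: 1.
PR = 2/7 × 100 = 28.6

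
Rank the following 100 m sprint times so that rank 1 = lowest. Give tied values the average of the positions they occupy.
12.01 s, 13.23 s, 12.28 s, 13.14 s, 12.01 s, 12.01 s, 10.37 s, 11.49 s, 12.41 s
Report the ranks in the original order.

Sorted (ascending): 10.37, 11.49, 12.01, 12.01, 12.01, 12.28, 12.41, 13.14, 13.23
The 3 values of 12.01 occupy positions 3–5 → average rank 4.

4, 9, 6, 8, 4, 4, 1, 2, 7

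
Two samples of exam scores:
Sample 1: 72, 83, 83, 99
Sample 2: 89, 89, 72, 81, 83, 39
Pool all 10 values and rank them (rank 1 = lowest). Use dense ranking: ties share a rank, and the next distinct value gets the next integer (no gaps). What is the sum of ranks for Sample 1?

Sorted (ascending): 39, 72, 72, 81, 83, 83, 83, 89, 89, 99
The 2 values of 72 share dense rank 2.
The 3 values of 83 share dense rank 4.
The 2 values of 89 share dense rank 5.
Remaining distinct values take the next consecutive integers.
Sample 1 values → pooled ranks: 72→2, 83→4, 83→4, 99→6
Rank sum = 2 + 4 + 4 + 6 = 16

16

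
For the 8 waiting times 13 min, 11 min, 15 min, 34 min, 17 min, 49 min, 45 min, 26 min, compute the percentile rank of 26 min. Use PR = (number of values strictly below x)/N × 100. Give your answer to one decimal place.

N = 8.
Strictly below 26: 4. Equal to 26: 1.
PR = 4/8 × 100 = 50.0

50.0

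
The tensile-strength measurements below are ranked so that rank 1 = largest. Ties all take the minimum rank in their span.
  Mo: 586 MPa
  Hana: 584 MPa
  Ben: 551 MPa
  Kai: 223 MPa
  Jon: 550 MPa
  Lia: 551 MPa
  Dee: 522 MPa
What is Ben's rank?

3

Sorted (descending): 586, 584, 551, 551, 550, 522, 223
The 2 values of 551 occupy positions 3–4 → each gets rank 3.
Ben has value 551 MPa → rank 3.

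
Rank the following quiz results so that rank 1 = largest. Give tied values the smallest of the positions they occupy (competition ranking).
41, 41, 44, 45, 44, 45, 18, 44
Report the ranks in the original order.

6, 6, 3, 1, 3, 1, 8, 3

Sorted (descending): 45, 45, 44, 44, 44, 41, 41, 18
The 2 values of 45 occupy positions 1–2 → each gets rank 1.
The 3 values of 44 occupy positions 3–5 → each gets rank 3.
The 2 values of 41 occupy positions 6–7 → each gets rank 6.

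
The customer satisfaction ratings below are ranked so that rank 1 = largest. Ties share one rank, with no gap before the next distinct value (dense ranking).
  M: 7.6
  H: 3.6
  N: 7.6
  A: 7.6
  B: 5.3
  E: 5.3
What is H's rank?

Sorted (descending): 7.6, 7.6, 7.6, 5.3, 5.3, 3.6
The 3 values of 7.6 share dense rank 1.
The 2 values of 5.3 share dense rank 2.
Remaining distinct values take the next consecutive integers.
H has value 3.6 → rank 3.

3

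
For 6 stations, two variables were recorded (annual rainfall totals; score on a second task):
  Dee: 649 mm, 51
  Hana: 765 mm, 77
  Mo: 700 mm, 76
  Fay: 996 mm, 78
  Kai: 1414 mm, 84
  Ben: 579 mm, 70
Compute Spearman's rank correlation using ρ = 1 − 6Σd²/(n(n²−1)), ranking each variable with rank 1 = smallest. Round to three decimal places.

0.943

Ranks of variable 1: 2, 4, 3, 5, 6, 1
Ranks of variable 2: 1, 4, 3, 5, 6, 2
d = r₁ − r₂: 1, 0, 0, 0, 0, -1
d²: 1, 0, 0, 0, 0, 1; Σd² = 2
ρ = 1 − 6·2/(6·35) = 1 − 12/210 = 0.943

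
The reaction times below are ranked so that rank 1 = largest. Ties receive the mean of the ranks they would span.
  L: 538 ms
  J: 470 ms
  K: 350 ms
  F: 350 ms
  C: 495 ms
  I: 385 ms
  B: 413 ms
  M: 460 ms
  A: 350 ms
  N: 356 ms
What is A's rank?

Sorted (descending): 538, 495, 470, 460, 413, 385, 356, 350, 350, 350
The 3 values of 350 occupy positions 8–10 → average rank 9.
A has value 350 ms → rank 9.

9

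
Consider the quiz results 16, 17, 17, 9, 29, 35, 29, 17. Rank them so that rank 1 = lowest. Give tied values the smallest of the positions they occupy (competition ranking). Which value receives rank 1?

9

Sorted (ascending): 9, 16, 17, 17, 17, 29, 29, 35
The 3 values of 17 occupy positions 3–5 → each gets rank 3.
The 2 values of 29 occupy positions 6–7 → each gets rank 6.
Rank 1 → value 9.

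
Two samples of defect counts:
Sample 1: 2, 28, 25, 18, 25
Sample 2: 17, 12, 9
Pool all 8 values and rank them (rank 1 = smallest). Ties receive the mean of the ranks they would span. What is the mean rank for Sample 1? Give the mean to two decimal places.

Sorted (ascending): 2, 9, 12, 17, 18, 25, 25, 28
The 2 values of 25 occupy positions 6–7 → average rank (6+7)/2 = 6.5.
Sample 1 values → pooled ranks: 2→1, 28→8, 25→6.5, 18→5, 25→6.5
Mean rank = (1 + 8 + 6.5 + 5 + 6.5) / 5 = 5.40

5.40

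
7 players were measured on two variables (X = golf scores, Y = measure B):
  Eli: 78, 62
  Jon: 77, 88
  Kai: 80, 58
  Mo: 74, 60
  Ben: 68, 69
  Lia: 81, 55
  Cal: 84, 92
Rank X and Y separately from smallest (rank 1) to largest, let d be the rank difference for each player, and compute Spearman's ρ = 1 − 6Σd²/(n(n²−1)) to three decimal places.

Ranks of variable 1: 4, 3, 5, 2, 1, 6, 7
Ranks of variable 2: 4, 6, 2, 3, 5, 1, 7
d = r₁ − r₂: 0, -3, 3, -1, -4, 5, 0
d²: 0, 9, 9, 1, 16, 25, 0; Σd² = 60
ρ = 1 − 6·60/(7·48) = 1 − 360/336 = -0.071

-0.071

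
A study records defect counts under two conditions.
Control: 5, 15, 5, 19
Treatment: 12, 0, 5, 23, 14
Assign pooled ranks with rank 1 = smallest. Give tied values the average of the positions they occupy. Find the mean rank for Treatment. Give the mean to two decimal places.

4.80

Sorted (ascending): 0, 5, 5, 5, 12, 14, 15, 19, 23
The 3 values of 5 occupy positions 2–4 → average rank 3.
Treatment values → pooled ranks: 12→5, 0→1, 5→3, 23→9, 14→6
Mean rank = (5 + 1 + 3 + 9 + 6) / 5 = 4.80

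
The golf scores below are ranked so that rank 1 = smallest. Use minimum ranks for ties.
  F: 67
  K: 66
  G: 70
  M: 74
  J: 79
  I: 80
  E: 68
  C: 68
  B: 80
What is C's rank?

Sorted (ascending): 66, 67, 68, 68, 70, 74, 79, 80, 80
The 2 values of 68 occupy positions 3–4 → each gets rank 3.
The 2 values of 80 occupy positions 8–9 → each gets rank 8.
C has value 68 → rank 3.

3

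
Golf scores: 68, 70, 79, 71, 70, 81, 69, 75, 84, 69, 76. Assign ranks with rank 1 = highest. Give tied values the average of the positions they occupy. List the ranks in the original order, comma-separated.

11, 7.5, 3, 6, 7.5, 2, 9.5, 5, 1, 9.5, 4

Sorted (descending): 84, 81, 79, 76, 75, 71, 70, 70, 69, 69, 68
The 2 values of 70 occupy positions 7–8 → average rank (7+8)/2 = 7.5.
The 2 values of 69 occupy positions 9–10 → average rank (9+10)/2 = 9.5.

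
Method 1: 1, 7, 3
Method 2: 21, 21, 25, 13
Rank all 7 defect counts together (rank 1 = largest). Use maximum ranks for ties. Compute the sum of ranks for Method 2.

11

Sorted (descending): 25, 21, 21, 13, 7, 3, 1
The 2 values of 21 occupy positions 2–3 → each gets rank 3.
Method 2 values → pooled ranks: 21→3, 21→3, 25→1, 13→4
Rank sum = 3 + 3 + 1 + 4 = 11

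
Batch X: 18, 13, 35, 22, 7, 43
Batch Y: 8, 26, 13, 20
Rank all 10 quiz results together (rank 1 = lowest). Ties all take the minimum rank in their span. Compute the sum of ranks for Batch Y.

19

Sorted (ascending): 7, 8, 13, 13, 18, 20, 22, 26, 35, 43
The 2 values of 13 occupy positions 3–4 → each gets rank 3.
Batch Y values → pooled ranks: 8→2, 26→8, 13→3, 20→6
Rank sum = 2 + 8 + 3 + 6 = 19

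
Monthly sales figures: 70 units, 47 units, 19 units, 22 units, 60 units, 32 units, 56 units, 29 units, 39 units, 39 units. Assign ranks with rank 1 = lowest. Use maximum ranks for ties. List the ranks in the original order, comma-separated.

10, 7, 1, 2, 9, 4, 8, 3, 6, 6

Sorted (ascending): 19, 22, 29, 32, 39, 39, 47, 56, 60, 70
The 2 values of 39 occupy positions 5–6 → each gets rank 6.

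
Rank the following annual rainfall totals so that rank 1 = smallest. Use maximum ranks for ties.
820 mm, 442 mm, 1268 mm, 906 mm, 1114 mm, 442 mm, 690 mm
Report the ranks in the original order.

Sorted (ascending): 442, 442, 690, 820, 906, 1114, 1268
The 2 values of 442 occupy positions 1–2 → each gets rank 2.

4, 2, 7, 5, 6, 2, 3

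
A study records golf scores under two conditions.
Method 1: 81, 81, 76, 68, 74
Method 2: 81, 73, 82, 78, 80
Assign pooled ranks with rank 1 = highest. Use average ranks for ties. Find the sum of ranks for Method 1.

31

Sorted (descending): 82, 81, 81, 81, 80, 78, 76, 74, 73, 68
The 3 values of 81 occupy positions 2–4 → average rank 3.
Method 1 values → pooled ranks: 81→3, 81→3, 76→7, 68→10, 74→8
Rank sum = 3 + 3 + 7 + 10 + 8 = 31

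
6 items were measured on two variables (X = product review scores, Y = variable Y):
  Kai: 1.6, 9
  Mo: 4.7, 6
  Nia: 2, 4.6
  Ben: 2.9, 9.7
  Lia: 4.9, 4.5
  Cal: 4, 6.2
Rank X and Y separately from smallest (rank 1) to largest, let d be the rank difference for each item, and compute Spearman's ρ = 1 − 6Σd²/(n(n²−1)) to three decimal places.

Ranks of variable 1: 1, 5, 2, 3, 6, 4
Ranks of variable 2: 5, 3, 2, 6, 1, 4
d = r₁ − r₂: -4, 2, 0, -3, 5, 0
d²: 16, 4, 0, 9, 25, 0; Σd² = 54
ρ = 1 − 6·54/(6·35) = 1 − 324/210 = -0.543

-0.543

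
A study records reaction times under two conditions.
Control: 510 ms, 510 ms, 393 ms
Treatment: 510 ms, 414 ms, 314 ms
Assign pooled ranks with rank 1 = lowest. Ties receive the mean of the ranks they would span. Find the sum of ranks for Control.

12

Sorted (ascending): 314, 393, 414, 510, 510, 510
The 3 values of 510 occupy positions 4–6 → average rank 5.
Control values → pooled ranks: 510→5, 510→5, 393→2
Rank sum = 5 + 5 + 2 = 12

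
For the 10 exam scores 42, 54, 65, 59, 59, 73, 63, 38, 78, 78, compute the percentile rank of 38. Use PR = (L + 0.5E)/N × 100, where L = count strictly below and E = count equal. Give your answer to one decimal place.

N = 10.
Strictly below 38: 0. Equal to 38: 1.
PR = (0 + 0.5·1)/10 × 100 = 5.0

5.0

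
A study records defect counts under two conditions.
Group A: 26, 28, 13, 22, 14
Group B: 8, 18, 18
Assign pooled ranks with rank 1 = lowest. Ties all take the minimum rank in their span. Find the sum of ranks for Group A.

Sorted (ascending): 8, 13, 14, 18, 18, 22, 26, 28
The 2 values of 18 occupy positions 4–5 → each gets rank 4.
Group A values → pooled ranks: 26→7, 28→8, 13→2, 22→6, 14→3
Rank sum = 7 + 8 + 2 + 6 + 3 = 26

26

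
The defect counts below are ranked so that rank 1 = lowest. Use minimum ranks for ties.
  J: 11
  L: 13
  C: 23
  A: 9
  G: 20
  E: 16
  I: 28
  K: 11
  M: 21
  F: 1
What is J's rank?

3

Sorted (ascending): 1, 9, 11, 11, 13, 16, 20, 21, 23, 28
The 2 values of 11 occupy positions 3–4 → each gets rank 3.
J has value 11 → rank 3.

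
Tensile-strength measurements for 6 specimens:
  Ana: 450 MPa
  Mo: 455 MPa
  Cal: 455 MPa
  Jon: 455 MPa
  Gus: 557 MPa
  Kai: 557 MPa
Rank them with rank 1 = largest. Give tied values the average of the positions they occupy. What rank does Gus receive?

1.5

Sorted (descending): 557, 557, 455, 455, 455, 450
The 2 values of 557 occupy positions 1–2 → average rank (1+2)/2 = 1.5.
The 3 values of 455 occupy positions 3–5 → average rank 4.
Gus has value 557 MPa → rank 1.5.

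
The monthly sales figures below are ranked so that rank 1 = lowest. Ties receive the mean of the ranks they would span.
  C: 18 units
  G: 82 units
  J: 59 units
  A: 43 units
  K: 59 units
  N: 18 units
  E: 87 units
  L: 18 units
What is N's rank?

Sorted (ascending): 18, 18, 18, 43, 59, 59, 82, 87
The 3 values of 18 occupy positions 1–3 → average rank 2.
The 2 values of 59 occupy positions 5–6 → average rank (5+6)/2 = 5.5.
N has value 18 units → rank 2.

2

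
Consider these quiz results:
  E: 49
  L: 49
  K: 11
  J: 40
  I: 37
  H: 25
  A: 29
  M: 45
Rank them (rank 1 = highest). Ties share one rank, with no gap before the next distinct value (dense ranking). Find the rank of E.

1

Sorted (descending): 49, 49, 45, 40, 37, 29, 25, 11
The 2 values of 49 share dense rank 1.
Remaining distinct values take the next consecutive integers.
E has value 49 → rank 1.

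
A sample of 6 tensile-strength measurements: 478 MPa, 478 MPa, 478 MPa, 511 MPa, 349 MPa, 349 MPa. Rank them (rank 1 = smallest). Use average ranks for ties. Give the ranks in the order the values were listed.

Sorted (ascending): 349, 349, 478, 478, 478, 511
The 2 values of 349 occupy positions 1–2 → average rank (1+2)/2 = 1.5.
The 3 values of 478 occupy positions 3–5 → average rank 4.

4, 4, 4, 6, 1.5, 1.5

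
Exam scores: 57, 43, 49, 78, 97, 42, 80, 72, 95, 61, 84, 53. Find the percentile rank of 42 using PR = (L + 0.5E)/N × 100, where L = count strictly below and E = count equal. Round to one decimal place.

4.2

N = 12.
Strictly below 42: 0. Equal to 42: 1.
PR = (0 + 0.5·1)/12 × 100 = 4.2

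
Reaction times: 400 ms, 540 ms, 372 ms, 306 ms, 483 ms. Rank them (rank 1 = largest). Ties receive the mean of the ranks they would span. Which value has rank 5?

306

Sorted (descending): 540, 483, 400, 372, 306
No ties — each value takes its position as its rank.
Rank 5 → value 306.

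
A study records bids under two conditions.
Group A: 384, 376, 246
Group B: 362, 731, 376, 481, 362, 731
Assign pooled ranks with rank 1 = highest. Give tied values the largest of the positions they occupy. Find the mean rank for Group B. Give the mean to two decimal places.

4.83

Sorted (descending): 731, 731, 481, 384, 376, 376, 362, 362, 246
The 2 values of 731 occupy positions 1–2 → each gets rank 2.
The 2 values of 376 occupy positions 5–6 → each gets rank 6.
The 2 values of 362 occupy positions 7–8 → each gets rank 8.
Group B values → pooled ranks: 362→8, 731→2, 376→6, 481→3, 362→8, 731→2
Mean rank = (8 + 2 + 6 + 3 + 8 + 2) / 6 = 4.83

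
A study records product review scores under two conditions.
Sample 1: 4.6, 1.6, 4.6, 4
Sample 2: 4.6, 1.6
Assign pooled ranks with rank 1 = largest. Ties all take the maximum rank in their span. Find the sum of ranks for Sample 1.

Sorted (descending): 4.6, 4.6, 4.6, 4, 1.6, 1.6
The 3 values of 4.6 occupy positions 1–3 → each gets rank 3.
The 2 values of 1.6 occupy positions 5–6 → each gets rank 6.
Sample 1 values → pooled ranks: 4.6→3, 1.6→6, 4.6→3, 4→4
Rank sum = 3 + 6 + 3 + 4 = 16

16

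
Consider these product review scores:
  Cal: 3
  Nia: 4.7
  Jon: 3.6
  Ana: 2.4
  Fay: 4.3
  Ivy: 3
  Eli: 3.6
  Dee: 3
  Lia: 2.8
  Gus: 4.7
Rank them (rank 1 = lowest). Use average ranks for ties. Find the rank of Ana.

1

Sorted (ascending): 2.4, 2.8, 3, 3, 3, 3.6, 3.6, 4.3, 4.7, 4.7
The 3 values of 3 occupy positions 3–5 → average rank 4.
The 2 values of 3.6 occupy positions 6–7 → average rank (6+7)/2 = 6.5.
The 2 values of 4.7 occupy positions 9–10 → average rank (9+10)/2 = 9.5.
Ana has value 2.4 → rank 1.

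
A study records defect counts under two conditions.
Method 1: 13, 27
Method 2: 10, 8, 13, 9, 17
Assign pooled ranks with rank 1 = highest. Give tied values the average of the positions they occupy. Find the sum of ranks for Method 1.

4.5

Sorted (descending): 27, 17, 13, 13, 10, 9, 8
The 2 values of 13 occupy positions 3–4 → average rank (3+4)/2 = 3.5.
Method 1 values → pooled ranks: 13→3.5, 27→1
Rank sum = 3.5 + 1 = 4.5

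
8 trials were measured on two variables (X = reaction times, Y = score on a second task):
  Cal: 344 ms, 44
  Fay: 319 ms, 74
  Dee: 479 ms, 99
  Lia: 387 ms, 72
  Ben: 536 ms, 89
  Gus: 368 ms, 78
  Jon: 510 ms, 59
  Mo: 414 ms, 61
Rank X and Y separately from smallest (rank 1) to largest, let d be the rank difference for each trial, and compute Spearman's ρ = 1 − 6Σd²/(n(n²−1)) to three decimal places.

0.286

Ranks of variable 1: 2, 1, 6, 4, 8, 3, 7, 5
Ranks of variable 2: 1, 5, 8, 4, 7, 6, 2, 3
d = r₁ − r₂: 1, -4, -2, 0, 1, -3, 5, 2
d²: 1, 16, 4, 0, 1, 9, 25, 4; Σd² = 60
ρ = 1 − 6·60/(8·63) = 1 − 360/504 = 0.286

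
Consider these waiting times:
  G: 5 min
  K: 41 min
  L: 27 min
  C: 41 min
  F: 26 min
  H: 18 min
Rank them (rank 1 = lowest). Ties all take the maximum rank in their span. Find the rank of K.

6

Sorted (ascending): 5, 18, 26, 27, 41, 41
The 2 values of 41 occupy positions 5–6 → each gets rank 6.
K has value 41 min → rank 6.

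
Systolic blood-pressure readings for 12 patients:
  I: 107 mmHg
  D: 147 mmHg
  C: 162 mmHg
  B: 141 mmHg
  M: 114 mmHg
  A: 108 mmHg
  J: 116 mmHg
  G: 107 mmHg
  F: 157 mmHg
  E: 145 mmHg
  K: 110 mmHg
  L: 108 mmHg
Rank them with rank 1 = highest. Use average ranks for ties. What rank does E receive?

Sorted (descending): 162, 157, 147, 145, 141, 116, 114, 110, 108, 108, 107, 107
The 2 values of 108 occupy positions 9–10 → average rank (9+10)/2 = 9.5.
The 2 values of 107 occupy positions 11–12 → average rank (11+12)/2 = 11.5.
E has value 145 mmHg → rank 4.

4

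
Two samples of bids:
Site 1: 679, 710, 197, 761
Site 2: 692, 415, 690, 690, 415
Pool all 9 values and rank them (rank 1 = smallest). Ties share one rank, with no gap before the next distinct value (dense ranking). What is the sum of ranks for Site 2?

Sorted (ascending): 197, 415, 415, 679, 690, 690, 692, 710, 761
The 2 values of 415 share dense rank 2.
The 2 values of 690 share dense rank 4.
Remaining distinct values take the next consecutive integers.
Site 2 values → pooled ranks: 692→5, 415→2, 690→4, 690→4, 415→2
Rank sum = 5 + 2 + 4 + 4 + 2 = 17

17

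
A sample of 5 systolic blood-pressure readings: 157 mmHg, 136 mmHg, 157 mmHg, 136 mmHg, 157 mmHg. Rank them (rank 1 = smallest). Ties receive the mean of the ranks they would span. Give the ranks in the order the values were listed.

4, 1.5, 4, 1.5, 4

Sorted (ascending): 136, 136, 157, 157, 157
The 2 values of 136 occupy positions 1–2 → average rank (1+2)/2 = 1.5.
The 3 values of 157 occupy positions 3–5 → average rank 4.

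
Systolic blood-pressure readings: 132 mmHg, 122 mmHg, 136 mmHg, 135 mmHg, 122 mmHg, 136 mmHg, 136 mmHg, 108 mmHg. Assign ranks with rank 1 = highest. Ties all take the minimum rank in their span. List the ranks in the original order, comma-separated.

5, 6, 1, 4, 6, 1, 1, 8

Sorted (descending): 136, 136, 136, 135, 132, 122, 122, 108
The 3 values of 136 occupy positions 1–3 → each gets rank 1.
The 2 values of 122 occupy positions 6–7 → each gets rank 6.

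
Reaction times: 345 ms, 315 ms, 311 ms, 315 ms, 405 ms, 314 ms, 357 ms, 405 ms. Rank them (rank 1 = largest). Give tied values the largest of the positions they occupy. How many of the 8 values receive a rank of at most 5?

4

Sorted (descending): 405, 405, 357, 345, 315, 315, 314, 311
The 2 values of 405 occupy positions 1–2 → each gets rank 2.
The 2 values of 315 occupy positions 5–6 → each gets rank 6.
Ranks ≤ 5: {2, 2, 3, 4} → 4 values.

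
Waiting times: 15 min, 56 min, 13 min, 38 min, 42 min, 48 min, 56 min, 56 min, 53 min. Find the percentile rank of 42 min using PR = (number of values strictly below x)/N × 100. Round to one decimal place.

33.3

N = 9.
Strictly below 42: 3. Equal to 42: 1.
PR = 3/9 × 100 = 33.3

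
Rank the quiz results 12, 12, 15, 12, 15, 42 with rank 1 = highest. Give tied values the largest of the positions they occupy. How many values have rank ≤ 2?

Sorted (descending): 42, 15, 15, 12, 12, 12
The 2 values of 15 occupy positions 2–3 → each gets rank 3.
The 3 values of 12 occupy positions 4–6 → each gets rank 6.
Ranks ≤ 2: {1} → 1 value.

1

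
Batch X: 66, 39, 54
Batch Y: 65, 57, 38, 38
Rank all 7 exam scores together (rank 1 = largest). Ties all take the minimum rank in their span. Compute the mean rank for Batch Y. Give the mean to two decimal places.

4.25

Sorted (descending): 66, 65, 57, 54, 39, 38, 38
The 2 values of 38 occupy positions 6–7 → each gets rank 6.
Batch Y values → pooled ranks: 65→2, 57→3, 38→6, 38→6
Mean rank = (2 + 3 + 6 + 6) / 4 = 4.25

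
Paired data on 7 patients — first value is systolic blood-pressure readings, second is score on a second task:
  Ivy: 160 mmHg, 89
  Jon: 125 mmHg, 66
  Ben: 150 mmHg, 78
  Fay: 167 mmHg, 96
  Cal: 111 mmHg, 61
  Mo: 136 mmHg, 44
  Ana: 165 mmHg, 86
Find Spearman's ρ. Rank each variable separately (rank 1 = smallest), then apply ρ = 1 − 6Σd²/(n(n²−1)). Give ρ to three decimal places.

Ranks of variable 1: 5, 2, 4, 7, 1, 3, 6
Ranks of variable 2: 6, 3, 4, 7, 2, 1, 5
d = r₁ − r₂: -1, -1, 0, 0, -1, 2, 1
d²: 1, 1, 0, 0, 1, 4, 1; Σd² = 8
ρ = 1 − 6·8/(7·48) = 1 − 48/336 = 0.857

0.857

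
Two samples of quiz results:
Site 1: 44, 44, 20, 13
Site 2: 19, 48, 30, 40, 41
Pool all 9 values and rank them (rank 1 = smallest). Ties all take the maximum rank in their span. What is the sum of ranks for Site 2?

Sorted (ascending): 13, 19, 20, 30, 40, 41, 44, 44, 48
The 2 values of 44 occupy positions 7–8 → each gets rank 8.
Site 2 values → pooled ranks: 19→2, 48→9, 30→4, 40→5, 41→6
Rank sum = 2 + 9 + 4 + 5 + 6 = 26

26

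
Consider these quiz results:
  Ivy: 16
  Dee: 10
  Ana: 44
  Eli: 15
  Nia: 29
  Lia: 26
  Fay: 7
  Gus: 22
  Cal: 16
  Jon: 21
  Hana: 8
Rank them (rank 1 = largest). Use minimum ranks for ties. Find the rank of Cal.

Sorted (descending): 44, 29, 26, 22, 21, 16, 16, 15, 10, 8, 7
The 2 values of 16 occupy positions 6–7 → each gets rank 6.
Cal has value 16 → rank 6.

6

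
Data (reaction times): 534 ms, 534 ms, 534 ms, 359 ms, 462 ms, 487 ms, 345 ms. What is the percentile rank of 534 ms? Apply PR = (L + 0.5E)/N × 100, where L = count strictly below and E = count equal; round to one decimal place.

N = 7.
Strictly below 534: 4. Equal to 534: 3.
PR = (4 + 0.5·3)/7 × 100 = 78.6

78.6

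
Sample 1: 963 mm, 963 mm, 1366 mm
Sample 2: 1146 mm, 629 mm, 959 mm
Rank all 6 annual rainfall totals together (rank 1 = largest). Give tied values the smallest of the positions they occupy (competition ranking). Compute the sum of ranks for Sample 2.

Sorted (descending): 1366, 1146, 963, 963, 959, 629
The 2 values of 963 occupy positions 3–4 → each gets rank 3.
Sample 2 values → pooled ranks: 1146→2, 629→6, 959→5
Rank sum = 2 + 6 + 5 = 13

13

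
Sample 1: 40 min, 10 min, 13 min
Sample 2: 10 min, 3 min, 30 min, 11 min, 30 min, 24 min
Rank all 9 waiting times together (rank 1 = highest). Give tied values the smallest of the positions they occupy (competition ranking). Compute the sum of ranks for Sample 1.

13

Sorted (descending): 40, 30, 30, 24, 13, 11, 10, 10, 3
The 2 values of 30 occupy positions 2–3 → each gets rank 2.
The 2 values of 10 occupy positions 7–8 → each gets rank 7.
Sample 1 values → pooled ranks: 40→1, 10→7, 13→5
Rank sum = 1 + 7 + 5 = 13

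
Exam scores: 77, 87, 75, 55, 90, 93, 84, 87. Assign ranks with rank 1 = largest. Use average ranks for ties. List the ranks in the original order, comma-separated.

Sorted (descending): 93, 90, 87, 87, 84, 77, 75, 55
The 2 values of 87 occupy positions 3–4 → average rank (3+4)/2 = 3.5.

6, 3.5, 7, 8, 2, 1, 5, 3.5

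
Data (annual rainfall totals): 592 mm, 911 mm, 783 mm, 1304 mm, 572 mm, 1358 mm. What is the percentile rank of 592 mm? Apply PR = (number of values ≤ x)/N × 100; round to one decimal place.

33.3

N = 6.
Strictly below 592: 1. Equal to 592: 1.
PR = 2/6 × 100 = 33.3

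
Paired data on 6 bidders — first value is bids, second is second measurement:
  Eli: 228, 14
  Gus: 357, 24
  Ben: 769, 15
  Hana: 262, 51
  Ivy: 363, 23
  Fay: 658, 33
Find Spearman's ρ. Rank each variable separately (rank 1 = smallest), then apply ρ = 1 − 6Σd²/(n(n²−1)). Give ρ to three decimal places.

Ranks of variable 1: 1, 3, 6, 2, 4, 5
Ranks of variable 2: 1, 4, 2, 6, 3, 5
d = r₁ − r₂: 0, -1, 4, -4, 1, 0
d²: 0, 1, 16, 16, 1, 0; Σd² = 34
ρ = 1 − 6·34/(6·35) = 1 − 204/210 = 0.029

0.029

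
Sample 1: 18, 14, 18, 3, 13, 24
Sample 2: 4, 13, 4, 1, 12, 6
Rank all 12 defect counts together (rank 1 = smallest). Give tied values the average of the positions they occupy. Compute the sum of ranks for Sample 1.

51.5

Sorted (ascending): 1, 3, 4, 4, 6, 12, 13, 13, 14, 18, 18, 24
The 2 values of 4 occupy positions 3–4 → average rank (3+4)/2 = 3.5.
The 2 values of 13 occupy positions 7–8 → average rank (7+8)/2 = 7.5.
The 2 values of 18 occupy positions 10–11 → average rank (10+11)/2 = 10.5.
Sample 1 values → pooled ranks: 18→10.5, 14→9, 18→10.5, 3→2, 13→7.5, 24→12
Rank sum = 10.5 + 9 + 10.5 + 2 + 7.5 + 12 = 51.5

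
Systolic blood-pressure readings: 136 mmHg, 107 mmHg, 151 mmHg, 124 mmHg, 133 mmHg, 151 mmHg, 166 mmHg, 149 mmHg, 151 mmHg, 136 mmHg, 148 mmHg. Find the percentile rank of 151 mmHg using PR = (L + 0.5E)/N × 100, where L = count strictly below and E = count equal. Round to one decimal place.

77.3

N = 11.
Strictly below 151: 7. Equal to 151: 3.
PR = (7 + 0.5·3)/11 × 100 = 77.3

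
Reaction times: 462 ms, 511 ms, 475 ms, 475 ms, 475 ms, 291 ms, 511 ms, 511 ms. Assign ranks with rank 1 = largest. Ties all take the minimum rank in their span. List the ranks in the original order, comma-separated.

Sorted (descending): 511, 511, 511, 475, 475, 475, 462, 291
The 3 values of 511 occupy positions 1–3 → each gets rank 1.
The 3 values of 475 occupy positions 4–6 → each gets rank 4.

7, 1, 4, 4, 4, 8, 1, 1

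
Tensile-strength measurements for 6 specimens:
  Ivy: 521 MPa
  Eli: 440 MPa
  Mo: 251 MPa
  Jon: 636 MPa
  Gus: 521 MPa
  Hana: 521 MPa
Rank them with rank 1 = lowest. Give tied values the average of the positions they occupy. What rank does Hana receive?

Sorted (ascending): 251, 440, 521, 521, 521, 636
The 3 values of 521 occupy positions 3–5 → average rank 4.
Hana has value 521 MPa → rank 4.

4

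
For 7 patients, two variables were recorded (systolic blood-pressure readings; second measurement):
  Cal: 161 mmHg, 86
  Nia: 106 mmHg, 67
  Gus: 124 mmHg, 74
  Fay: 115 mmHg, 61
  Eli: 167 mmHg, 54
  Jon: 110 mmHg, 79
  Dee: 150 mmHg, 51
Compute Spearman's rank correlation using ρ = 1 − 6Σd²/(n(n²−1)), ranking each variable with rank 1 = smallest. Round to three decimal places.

-0.214

Ranks of variable 1: 6, 1, 4, 3, 7, 2, 5
Ranks of variable 2: 7, 4, 5, 3, 2, 6, 1
d = r₁ − r₂: -1, -3, -1, 0, 5, -4, 4
d²: 1, 9, 1, 0, 25, 16, 16; Σd² = 68
ρ = 1 − 6·68/(7·48) = 1 − 408/336 = -0.214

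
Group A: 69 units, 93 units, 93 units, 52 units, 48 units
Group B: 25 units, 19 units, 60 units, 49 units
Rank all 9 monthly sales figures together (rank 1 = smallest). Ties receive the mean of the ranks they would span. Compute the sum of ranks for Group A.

32

Sorted (ascending): 19, 25, 48, 49, 52, 60, 69, 93, 93
The 2 values of 93 occupy positions 8–9 → average rank (8+9)/2 = 8.5.
Group A values → pooled ranks: 69→7, 93→8.5, 93→8.5, 52→5, 48→3
Rank sum = 7 + 8.5 + 8.5 + 5 + 3 = 32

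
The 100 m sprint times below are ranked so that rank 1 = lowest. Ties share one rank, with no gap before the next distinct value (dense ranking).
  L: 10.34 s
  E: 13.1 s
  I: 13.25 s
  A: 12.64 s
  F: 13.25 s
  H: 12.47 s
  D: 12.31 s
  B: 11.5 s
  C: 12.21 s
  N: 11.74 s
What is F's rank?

Sorted (ascending): 10.34, 11.5, 11.74, 12.21, 12.31, 12.47, 12.64, 13.1, 13.25, 13.25
The 2 values of 13.25 share dense rank 9.
Remaining distinct values take the next consecutive integers.
F has value 13.25 s → rank 9.

9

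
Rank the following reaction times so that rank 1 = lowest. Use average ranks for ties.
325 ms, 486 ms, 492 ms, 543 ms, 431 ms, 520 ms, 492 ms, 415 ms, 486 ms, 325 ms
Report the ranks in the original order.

1.5, 5.5, 7.5, 10, 4, 9, 7.5, 3, 5.5, 1.5

Sorted (ascending): 325, 325, 415, 431, 486, 486, 492, 492, 520, 543
The 2 values of 325 occupy positions 1–2 → average rank (1+2)/2 = 1.5.
The 2 values of 486 occupy positions 5–6 → average rank (5+6)/2 = 5.5.
The 2 values of 492 occupy positions 7–8 → average rank (7+8)/2 = 7.5.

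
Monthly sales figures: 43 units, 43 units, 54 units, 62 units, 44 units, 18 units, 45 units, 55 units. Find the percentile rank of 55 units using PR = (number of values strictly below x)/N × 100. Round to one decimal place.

N = 8.
Strictly below 55: 6. Equal to 55: 1.
PR = 6/8 × 100 = 75.0

75.0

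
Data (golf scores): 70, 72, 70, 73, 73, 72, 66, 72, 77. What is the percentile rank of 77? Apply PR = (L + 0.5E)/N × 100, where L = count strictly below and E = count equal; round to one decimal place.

94.4

N = 9.
Strictly below 77: 8. Equal to 77: 1.
PR = (8 + 0.5·1)/9 × 100 = 94.4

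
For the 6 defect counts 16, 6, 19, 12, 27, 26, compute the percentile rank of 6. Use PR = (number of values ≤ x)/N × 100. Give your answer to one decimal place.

N = 6.
Strictly below 6: 0. Equal to 6: 1.
PR = 1/6 × 100 = 16.7

16.7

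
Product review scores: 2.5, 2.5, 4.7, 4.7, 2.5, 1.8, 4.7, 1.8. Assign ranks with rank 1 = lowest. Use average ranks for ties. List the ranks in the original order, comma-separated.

Sorted (ascending): 1.8, 1.8, 2.5, 2.5, 2.5, 4.7, 4.7, 4.7
The 2 values of 1.8 occupy positions 1–2 → average rank (1+2)/2 = 1.5.
The 3 values of 2.5 occupy positions 3–5 → average rank 4.
The 3 values of 4.7 occupy positions 6–8 → average rank 7.

4, 4, 7, 7, 4, 1.5, 7, 1.5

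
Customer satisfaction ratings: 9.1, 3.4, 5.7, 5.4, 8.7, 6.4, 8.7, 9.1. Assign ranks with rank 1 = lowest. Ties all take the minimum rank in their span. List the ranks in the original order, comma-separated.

7, 1, 3, 2, 5, 4, 5, 7

Sorted (ascending): 3.4, 5.4, 5.7, 6.4, 8.7, 8.7, 9.1, 9.1
The 2 values of 8.7 occupy positions 5–6 → each gets rank 5.
The 2 values of 9.1 occupy positions 7–8 → each gets rank 7.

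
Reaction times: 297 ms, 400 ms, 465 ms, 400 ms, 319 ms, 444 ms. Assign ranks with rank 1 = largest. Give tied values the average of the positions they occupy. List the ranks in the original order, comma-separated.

Sorted (descending): 465, 444, 400, 400, 319, 297
The 2 values of 400 occupy positions 3–4 → average rank (3+4)/2 = 3.5.

6, 3.5, 1, 3.5, 5, 2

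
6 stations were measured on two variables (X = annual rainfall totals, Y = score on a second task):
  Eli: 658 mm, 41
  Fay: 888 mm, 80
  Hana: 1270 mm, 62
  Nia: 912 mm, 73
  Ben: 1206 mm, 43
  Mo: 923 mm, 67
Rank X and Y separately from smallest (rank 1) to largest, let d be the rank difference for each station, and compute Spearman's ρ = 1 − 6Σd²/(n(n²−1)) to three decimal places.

Ranks of variable 1: 1, 2, 6, 3, 5, 4
Ranks of variable 2: 1, 6, 3, 5, 2, 4
d = r₁ − r₂: 0, -4, 3, -2, 3, 0
d²: 0, 16, 9, 4, 9, 0; Σd² = 38
ρ = 1 − 6·38/(6·35) = 1 − 228/210 = -0.086

-0.086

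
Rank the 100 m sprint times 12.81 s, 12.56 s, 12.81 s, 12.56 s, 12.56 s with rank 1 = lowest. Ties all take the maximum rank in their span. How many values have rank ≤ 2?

Sorted (ascending): 12.56, 12.56, 12.56, 12.81, 12.81
The 3 values of 12.56 occupy positions 1–3 → each gets rank 3.
The 2 values of 12.81 occupy positions 4–5 → each gets rank 5.
Ranks ≤ 2: {} → 0 values.

0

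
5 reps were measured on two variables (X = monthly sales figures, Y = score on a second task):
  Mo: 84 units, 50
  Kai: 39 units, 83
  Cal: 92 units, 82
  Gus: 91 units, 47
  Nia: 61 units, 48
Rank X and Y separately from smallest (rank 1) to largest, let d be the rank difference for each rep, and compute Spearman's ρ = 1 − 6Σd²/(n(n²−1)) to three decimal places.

-0.300

Ranks of variable 1: 3, 1, 5, 4, 2
Ranks of variable 2: 3, 5, 4, 1, 2
d = r₁ − r₂: 0, -4, 1, 3, 0
d²: 0, 16, 1, 9, 0; Σd² = 26
ρ = 1 − 6·26/(5·24) = 1 − 156/120 = -0.300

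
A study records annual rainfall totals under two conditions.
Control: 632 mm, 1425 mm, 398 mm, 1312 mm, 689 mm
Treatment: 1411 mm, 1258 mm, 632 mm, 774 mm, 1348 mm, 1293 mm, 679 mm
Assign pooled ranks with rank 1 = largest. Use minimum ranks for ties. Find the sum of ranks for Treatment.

42

Sorted (descending): 1425, 1411, 1348, 1312, 1293, 1258, 774, 689, 679, 632, 632, 398
The 2 values of 632 occupy positions 10–11 → each gets rank 10.
Treatment values → pooled ranks: 1411→2, 1258→6, 632→10, 774→7, 1348→3, 1293→5, 679→9
Rank sum = 2 + 6 + 10 + 7 + 3 + 5 + 9 = 42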